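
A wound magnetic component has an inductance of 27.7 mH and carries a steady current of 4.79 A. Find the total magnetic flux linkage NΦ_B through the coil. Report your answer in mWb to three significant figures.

From L = NΦ_B/I, the flux linkage is NΦ_B = LI.
NΦ_B = (2.770×10^-2 H)(4.79 A) = 0.1327 Wb.

NΦ_B ≈ 133 mWb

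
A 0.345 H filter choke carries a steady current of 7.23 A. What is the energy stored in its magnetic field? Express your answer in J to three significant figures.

U ≈ 9.02 J

Stored magnetic energy: U = ½LI².
U = ½(0.345 H)(7.23 A)² = 9.017 J.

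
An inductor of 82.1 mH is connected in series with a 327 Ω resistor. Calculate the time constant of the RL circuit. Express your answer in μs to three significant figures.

τ = L/R = (8.210×10^-2 H)/(327 Ω) = 2.511×10^-4 s.

τ ≈ 251 μs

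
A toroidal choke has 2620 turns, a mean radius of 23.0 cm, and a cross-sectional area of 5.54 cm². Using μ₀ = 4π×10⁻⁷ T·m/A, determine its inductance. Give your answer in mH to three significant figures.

L ≈ 3.31 mH

For a thin toroid, L = μ₀N²A/(2πR).
L = (4π×10⁻⁷)(2620)²(5.540×10^-4) / (2π×0.23 m) = 3.307×10^-3 H.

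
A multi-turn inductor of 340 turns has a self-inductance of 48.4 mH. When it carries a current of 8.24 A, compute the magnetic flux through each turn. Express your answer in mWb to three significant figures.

From L = NΦ_B/I, the flux per turn is Φ_B = LI/N.
Φ_B = (4.840×10^-2 H)(8.24 A)/340 = 1.173×10^-3 Wb.

Φ_B ≈ 1.17 mWb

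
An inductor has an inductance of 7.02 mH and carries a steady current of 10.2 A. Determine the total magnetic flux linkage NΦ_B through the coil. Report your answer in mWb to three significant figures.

From L = NΦ_B/I, the flux linkage is NΦ_B = LI.
NΦ_B = (7.020×10^-3 H)(10.2 A) = 7.160×10^-2 Wb.

NΦ_B ≈ 71.6 mWb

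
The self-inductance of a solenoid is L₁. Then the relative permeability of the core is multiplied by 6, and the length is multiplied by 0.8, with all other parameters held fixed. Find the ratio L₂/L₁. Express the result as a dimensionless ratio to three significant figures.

L₂/L₁ = 7.50

For a solenoid, L ∝ μᵣN²A/ℓ.
L₂/L₁ = (6) × (0.8)^-1 = 7.50.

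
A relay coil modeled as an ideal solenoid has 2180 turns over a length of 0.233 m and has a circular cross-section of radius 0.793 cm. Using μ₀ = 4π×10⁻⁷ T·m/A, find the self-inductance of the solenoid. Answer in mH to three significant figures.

L ≈ 5.06 mH

A = πr² = π(7.930×10^-3 m)² = 1.976×10^-4 m².
For a long solenoid, L = μ₀N²A/ℓ.
L = (4π×10⁻⁷)(2180)²(1.976×10^-4)/(0.233 m) = 5.064×10^-3 H.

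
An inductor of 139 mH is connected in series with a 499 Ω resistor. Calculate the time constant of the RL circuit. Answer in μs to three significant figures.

τ ≈ 279 μs

τ = L/R = (0.139 H)/(499 Ω) = 2.786×10^-4 s.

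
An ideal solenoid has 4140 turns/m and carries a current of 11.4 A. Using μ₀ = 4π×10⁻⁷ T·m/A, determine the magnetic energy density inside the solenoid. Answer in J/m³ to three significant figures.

B = μ₀nI = (4π×10⁻⁷)(4.140×10^3)(11.4) = 5.931×10^-2 T.
u = B²/(2μ₀) = (5.931×10^-2)²/(2×4π×10⁻⁷) = 1.400×10^3 J/m³.

u ≈ 1400 J/m³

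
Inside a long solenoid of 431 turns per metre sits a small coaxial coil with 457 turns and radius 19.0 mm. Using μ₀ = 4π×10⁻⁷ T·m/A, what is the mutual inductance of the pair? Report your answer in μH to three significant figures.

The outer solenoid produces a uniform field B₁ = μ₀n₁I₁ across the inner coil,
so the flux linkage is N₂Φ = N₂B₁A₂ = μ₀n₁N₂A₂·I₁, giving M = μ₀n₁N₂A₂.
A₂ = πr² = π(1.900×10^-2 m)² = 1.134×10^-3 m².
M = (4π×10⁻⁷)(431)(457)(1.134×10^-3) = 2.807×10^-4 H.

M ≈ 281 μH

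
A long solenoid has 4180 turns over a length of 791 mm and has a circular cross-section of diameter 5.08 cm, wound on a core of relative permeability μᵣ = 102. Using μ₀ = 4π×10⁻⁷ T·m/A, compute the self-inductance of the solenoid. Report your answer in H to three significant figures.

L ≈ 5.74 H

A = π(d/2)² = π(2.540×10^-2 m)² = 2.027×10^-3 m².
For a long solenoid, L = μ₀μᵣN²A/ℓ.
L = (4π×10⁻⁷)(102)(4180)²(2.027×10^-3)/(0.791 m) = 5.739 H.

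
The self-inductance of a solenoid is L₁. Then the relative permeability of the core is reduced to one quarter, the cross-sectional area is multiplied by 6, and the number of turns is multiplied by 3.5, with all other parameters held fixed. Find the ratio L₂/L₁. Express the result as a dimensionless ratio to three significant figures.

L₂/L₁ = 18.4

For a solenoid, L ∝ μᵣN²A/ℓ.
L₂/L₁ = (0.25) × (6) × (3.5)^2 = 18.4.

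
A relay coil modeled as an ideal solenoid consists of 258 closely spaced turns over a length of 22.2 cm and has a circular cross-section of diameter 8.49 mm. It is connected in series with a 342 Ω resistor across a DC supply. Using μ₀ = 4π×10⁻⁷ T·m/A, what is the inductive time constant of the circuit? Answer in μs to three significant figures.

A = π(d/2)² = π(4.245×10^-3 m)² = 5.661×10^-5 m².
L = μ₀N²A/ℓ = (4π×10⁻⁷)(258)²(5.661×10^-5)/(0.222) = 2.133×10^-5 H.
τ = L/R = (2.133×10^-5)/(342) = 6.237×10^-8 s.

τ ≈ 0.0624 μs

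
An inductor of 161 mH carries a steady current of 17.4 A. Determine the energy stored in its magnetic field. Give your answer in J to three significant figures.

Stored magnetic energy: U = ½LI².
U = ½(0.161 H)(17.4 A)² = 24.37 J.

U ≈ 24.4 J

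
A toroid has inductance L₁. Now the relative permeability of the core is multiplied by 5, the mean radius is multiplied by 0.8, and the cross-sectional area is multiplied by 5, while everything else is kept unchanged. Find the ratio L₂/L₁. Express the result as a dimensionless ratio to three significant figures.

L₂/L₁ = 31.3

For a toroid, L ∝ μᵣN²A/R.
L₂/L₁ = (5) × (0.8)^-1 × (5) = 31.3.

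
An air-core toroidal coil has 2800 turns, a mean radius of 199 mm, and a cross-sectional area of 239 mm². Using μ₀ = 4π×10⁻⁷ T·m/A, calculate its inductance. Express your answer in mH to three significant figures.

For a thin toroid, L = μ₀N²A/(2πR).
L = (4π×10⁻⁷)(2800)²(2.390×10^-4) / (2π×0.199 m) = 1.883×10^-3 H.

L ≈ 1.88 mH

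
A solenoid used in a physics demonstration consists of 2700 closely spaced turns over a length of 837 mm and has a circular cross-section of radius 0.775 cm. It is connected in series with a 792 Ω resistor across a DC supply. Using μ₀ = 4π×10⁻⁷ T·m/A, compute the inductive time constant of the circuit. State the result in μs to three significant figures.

τ ≈ 2.61 μs

A = πr² = π(7.750×10^-3 m)² = 1.887×10^-4 m².
L = μ₀N²A/ℓ = (4π×10⁻⁷)(2700)²(1.887×10^-4)/(0.837) = 2.065×10^-3 H.
τ = L/R = (2.065×10^-3)/(792) = 2.608×10^-6 s.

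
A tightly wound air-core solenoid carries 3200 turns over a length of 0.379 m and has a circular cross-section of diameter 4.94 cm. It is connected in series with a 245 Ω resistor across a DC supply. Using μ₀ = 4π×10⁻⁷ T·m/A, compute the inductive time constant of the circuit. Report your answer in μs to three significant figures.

A = π(d/2)² = π(2.470×10^-2 m)² = 1.917×10^-3 m².
L = μ₀N²A/ℓ = (4π×10⁻⁷)(3200)²(1.917×10^-3)/(0.379) = 6.508×10^-2 H.
τ = L/R = (6.508×10^-2)/(245) = 2.656×10^-4 s.

τ ≈ 266 μs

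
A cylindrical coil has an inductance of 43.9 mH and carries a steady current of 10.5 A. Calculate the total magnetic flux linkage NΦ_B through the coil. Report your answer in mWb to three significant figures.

From L = NΦ_B/I, the flux linkage is NΦ_B = LI.
NΦ_B = (4.390×10^-2 H)(10.5 A) = 0.461 Wb.

NΦ_B ≈ 461 mWb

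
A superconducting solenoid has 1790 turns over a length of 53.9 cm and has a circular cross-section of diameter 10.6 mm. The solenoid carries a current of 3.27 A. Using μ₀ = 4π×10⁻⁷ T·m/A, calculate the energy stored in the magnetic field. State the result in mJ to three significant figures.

U ≈ 3.52 mJ

A = π(d/2)² = π(5.300×10^-3 m)² = 8.8247×10^-5 m².
L = μ₀N²A/ℓ = (4π×10⁻⁷)(1790)²(8.8247×10^-5)/(0.539) = 6.592×10^-4 H.
U = ½LI² = ½(6.592×10^-4)(3.27)² = 3.524×10^-3 J.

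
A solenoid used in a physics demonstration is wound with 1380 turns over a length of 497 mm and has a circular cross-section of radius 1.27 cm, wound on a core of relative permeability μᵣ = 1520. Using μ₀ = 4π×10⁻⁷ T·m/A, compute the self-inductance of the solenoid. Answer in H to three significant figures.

A = πr² = π(1.270×10^-2 m)² = 5.067×10^-4 m².
For a long solenoid, L = μ₀μᵣN²A/ℓ.
L = (4π×10⁻⁷)(1520)(1380)²(5.067×10^-4)/(0.497 m) = 3.709 H.

L ≈ 3.71 H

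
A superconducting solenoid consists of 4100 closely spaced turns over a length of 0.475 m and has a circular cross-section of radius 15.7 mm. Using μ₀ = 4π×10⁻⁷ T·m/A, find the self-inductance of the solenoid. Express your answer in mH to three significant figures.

A = πr² = π(1.570×10^-2 m)² = 7.744×10^-4 m².
For a long solenoid, L = μ₀N²A/ℓ.
L = (4π×10⁻⁷)(4100)²(7.744×10^-4)/(0.475 m) = 3.444×10^-2 H.

L ≈ 34.4 mH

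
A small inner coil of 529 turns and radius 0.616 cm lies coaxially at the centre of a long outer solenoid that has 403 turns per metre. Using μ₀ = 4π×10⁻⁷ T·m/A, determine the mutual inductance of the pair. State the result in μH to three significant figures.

M ≈ 31.9 μH

The outer solenoid produces a uniform field B₁ = μ₀n₁I₁ across the inner coil,
so the flux linkage is N₂Φ = N₂B₁A₂ = μ₀n₁N₂A₂·I₁, giving M = μ₀n₁N₂A₂.
A₂ = πr² = π(6.160×10^-3 m)² = 1.192×10^-4 m².
M = (4π×10⁻⁷)(403)(529)(1.192×10^-4) = 3.194×10^-5 H.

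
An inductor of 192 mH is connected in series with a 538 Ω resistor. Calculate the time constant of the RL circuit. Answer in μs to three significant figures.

τ = L/R = (0.192 H)/(538 Ω) = 3.569×10^-4 s.

τ ≈ 357 μs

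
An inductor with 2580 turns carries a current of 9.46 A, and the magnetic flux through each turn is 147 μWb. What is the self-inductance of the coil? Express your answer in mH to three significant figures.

L ≈ 40.1 mH

Self-inductance is defined by L = NΦ_B/I (flux linkage over current).
L = (2580)(1.470×10^-4 Wb)/(9.46 A) = 4.009×10^-2 H.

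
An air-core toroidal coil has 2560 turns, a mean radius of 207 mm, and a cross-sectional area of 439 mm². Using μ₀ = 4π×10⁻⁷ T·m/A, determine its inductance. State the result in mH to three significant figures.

For a thin toroid, L = μ₀N²A/(2πR).
L = (4π×10⁻⁷)(2560)²(4.390×10^-4) / (2π×0.207 m) = 2.780×10^-3 H.

L ≈ 2.78 mH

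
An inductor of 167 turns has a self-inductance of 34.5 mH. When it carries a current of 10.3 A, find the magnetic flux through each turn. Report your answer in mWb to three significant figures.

From L = NΦ_B/I, the flux per turn is Φ_B = LI/N.
Φ_B = (3.450×10^-2 H)(10.3 A)/167 = 2.128×10^-3 Wb.

Φ_B ≈ 2.13 mWb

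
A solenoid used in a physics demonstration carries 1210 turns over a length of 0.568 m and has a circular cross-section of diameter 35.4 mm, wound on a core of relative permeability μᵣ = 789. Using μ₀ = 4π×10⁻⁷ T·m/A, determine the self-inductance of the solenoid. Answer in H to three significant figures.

L ≈ 2.52 H

A = π(d/2)² = π(1.770×10^-2 m)² = 9.842×10^-4 m².
For a long solenoid, L = μ₀μᵣN²A/ℓ.
L = (4π×10⁻⁷)(789)(1210)²(9.842×10^-4)/(0.568 m) = 2.515 H.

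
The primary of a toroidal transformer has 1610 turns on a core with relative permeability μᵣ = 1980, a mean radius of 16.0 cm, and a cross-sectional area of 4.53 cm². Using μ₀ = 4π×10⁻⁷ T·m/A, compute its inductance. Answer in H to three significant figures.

L ≈ 2.91 H

For a thin toroid, L = μ₀μᵣN²A/(2πR).
L = (4π×10⁻⁷)(1980)(1610)²(4.530×10^-4) / (2π×0.16 m) = 2.906 H.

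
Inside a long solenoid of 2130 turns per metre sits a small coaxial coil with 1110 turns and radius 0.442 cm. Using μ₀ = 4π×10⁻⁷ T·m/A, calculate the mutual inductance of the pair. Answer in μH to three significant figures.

The outer solenoid produces a uniform field B₁ = μ₀n₁I₁ across the inner coil,
so the flux linkage is N₂Φ = N₂B₁A₂ = μ₀n₁N₂A₂·I₁, giving M = μ₀n₁N₂A₂.
A₂ = πr² = π(4.420×10^-3 m)² = 6.138×10^-5 m².
M = (4π×10⁻⁷)(2130)(1110)(6.138×10^-5) = 1.824×10^-4 H.

M ≈ 182 μH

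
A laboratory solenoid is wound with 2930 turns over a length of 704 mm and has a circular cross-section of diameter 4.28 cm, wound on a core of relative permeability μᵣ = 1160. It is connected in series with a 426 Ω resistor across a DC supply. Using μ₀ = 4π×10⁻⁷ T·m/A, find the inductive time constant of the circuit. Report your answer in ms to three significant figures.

A = π(d/2)² = π(2.140×10^-2 m)² = 1.439×10^-3 m².
L = μ₀μᵣN²A/ℓ = (4π×10⁻⁷)(1160)(2930)²(1.439×10^-3)/(0.704) = 25.57 H.
τ = L/R = (25.57)/(426) = 6.003×10^-2 s.

τ ≈ 60.0 ms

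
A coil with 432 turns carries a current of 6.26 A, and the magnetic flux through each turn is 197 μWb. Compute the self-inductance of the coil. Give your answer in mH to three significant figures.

Self-inductance is defined by L = NΦ_B/I (flux linkage over current).
L = (432)(1.970×10^-4 Wb)/(6.26 A) = 1.359×10^-2 H.

L ≈ 13.6 mH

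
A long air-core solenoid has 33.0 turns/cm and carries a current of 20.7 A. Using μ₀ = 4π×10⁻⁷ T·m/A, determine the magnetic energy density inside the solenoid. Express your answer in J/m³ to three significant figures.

B = μ₀nI = (4π×10⁻⁷)(3.300×10^3)(20.7) = 8.584×10^-2 T.
u = B²/(2μ₀) = (8.584×10^-2)²/(2×4π×10⁻⁷) = 2.932×10^3 J/m³.

u ≈ 2930 J/m³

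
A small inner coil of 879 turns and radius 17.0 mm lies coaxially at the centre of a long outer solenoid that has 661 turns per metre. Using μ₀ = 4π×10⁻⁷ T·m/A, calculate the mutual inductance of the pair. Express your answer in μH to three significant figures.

M ≈ 663 μH

The outer solenoid produces a uniform field B₁ = μ₀n₁I₁ across the inner coil,
so the flux linkage is N₂Φ = N₂B₁A₂ = μ₀n₁N₂A₂·I₁, giving M = μ₀n₁N₂A₂.
A₂ = πr² = π(1.700×10^-2 m)² = 9.079×10^-4 m².
M = (4π×10⁻⁷)(661)(879)(9.079×10^-4) = 6.629×10^-4 H.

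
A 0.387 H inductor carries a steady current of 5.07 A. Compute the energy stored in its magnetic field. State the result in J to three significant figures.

Stored magnetic energy: U = ½LI².
U = ½(0.387 H)(5.07 A)² = 4.974 J.

U ≈ 4.97 J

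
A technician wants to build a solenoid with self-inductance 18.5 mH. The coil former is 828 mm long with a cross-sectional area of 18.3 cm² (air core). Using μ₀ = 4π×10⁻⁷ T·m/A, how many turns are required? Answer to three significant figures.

N ≈ 2580 turns

A = 18.3 cm² = 1.830×10^-3 m².
From L = μ₀N²A/ℓ, N = √(Lℓ / (μ₀A)).
N = √[(1.850×10^-2)(0.828) / ((4π×10⁻⁷)×1.830×10^-3)] = √(6.661×10^6) ≈ 2580.9.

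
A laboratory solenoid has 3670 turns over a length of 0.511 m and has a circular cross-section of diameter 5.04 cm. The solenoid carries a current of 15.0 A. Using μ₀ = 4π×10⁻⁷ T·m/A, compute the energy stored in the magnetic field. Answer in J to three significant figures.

U ≈ 7.43 J

A = π(d/2)² = π(2.520×10^-2 m)² = 1.995×10^-3 m².
L = μ₀N²A/ℓ = (4π×10⁻⁷)(3670)²(1.995×10^-3)/(0.511) = 6.608×10^-2 H.
U = ½LI² = ½(6.608×10^-2)(15.0)² = 7.434 J.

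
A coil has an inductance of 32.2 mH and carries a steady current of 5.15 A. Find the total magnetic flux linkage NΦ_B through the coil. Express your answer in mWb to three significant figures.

From L = NΦ_B/I, the flux linkage is NΦ_B = LI.
NΦ_B = (3.220×10^-2 H)(5.15 A) = 0.1658 Wb.

NΦ_B ≈ 166 mWb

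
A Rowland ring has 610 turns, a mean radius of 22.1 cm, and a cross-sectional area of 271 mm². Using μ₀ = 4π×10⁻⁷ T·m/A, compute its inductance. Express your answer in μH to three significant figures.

For a thin toroid, L = μ₀N²A/(2πR).
L = (4π×10⁻⁷)(610)²(2.710×10^-4) / (2π×0.221 m) = 9.126×10^-5 H.

L ≈ 91.3 μH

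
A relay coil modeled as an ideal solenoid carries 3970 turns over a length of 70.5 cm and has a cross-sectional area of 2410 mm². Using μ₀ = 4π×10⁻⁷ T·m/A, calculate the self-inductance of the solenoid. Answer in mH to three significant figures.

L ≈ 67.7 mH

A = 2410 mm² = 2.410×10^-3 m².
For a long solenoid, L = μ₀N²A/ℓ.
L = (4π×10⁻⁷)(3970)²(2.410×10^-3)/(0.705 m) = 6.770×10^-2 H.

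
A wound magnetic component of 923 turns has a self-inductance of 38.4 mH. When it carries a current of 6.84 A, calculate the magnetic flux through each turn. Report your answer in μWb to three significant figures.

From L = NΦ_B/I, the flux per turn is Φ_B = LI/N.
Φ_B = (3.840×10^-2 H)(6.84 A)/923 = 2.846×10^-4 Wb.

Φ_B ≈ 285 μWb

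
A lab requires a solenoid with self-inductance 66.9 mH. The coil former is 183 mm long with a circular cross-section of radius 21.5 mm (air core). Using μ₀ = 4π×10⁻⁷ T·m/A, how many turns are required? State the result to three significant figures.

N ≈ 2590 turns

A = πr² = π(2.150×10^-2 m)² = 1.452×10^-3 m².
From L = μ₀N²A/ℓ, N = √(Lℓ / (μ₀A)).
N = √[(6.690×10^-2)(0.183) / ((4π×10⁻⁷)×1.452×10^-3)] = √(6.709×10^6) ≈ 2590.1.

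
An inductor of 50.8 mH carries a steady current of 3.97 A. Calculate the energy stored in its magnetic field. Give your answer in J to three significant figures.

U ≈ 0.400 J

Stored magnetic energy: U = ½LI².
U = ½(5.080×10^-2 H)(3.97 A)² = 0.4003 J.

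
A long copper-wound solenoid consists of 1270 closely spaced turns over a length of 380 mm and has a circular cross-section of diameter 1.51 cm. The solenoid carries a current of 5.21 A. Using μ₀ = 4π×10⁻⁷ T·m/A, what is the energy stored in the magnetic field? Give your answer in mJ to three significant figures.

U ≈ 13.0 mJ

A = π(d/2)² = π(7.550×10^-3 m)² = 1.791×10^-4 m².
L = μ₀N²A/ℓ = (4π×10⁻⁷)(1270)²(1.791×10^-4)/(0.38) = 9.552×10^-4 H.
U = ½LI² = ½(9.552×10^-4)(5.21)² = 1.296×10^-2 J.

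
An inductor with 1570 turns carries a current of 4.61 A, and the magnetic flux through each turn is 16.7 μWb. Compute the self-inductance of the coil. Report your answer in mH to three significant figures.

Self-inductance is defined by L = NΦ_B/I (flux linkage over current).
L = (1570)(1.670×10^-5 Wb)/(4.61 A) = 5.687×10^-3 H.

L ≈ 5.69 mH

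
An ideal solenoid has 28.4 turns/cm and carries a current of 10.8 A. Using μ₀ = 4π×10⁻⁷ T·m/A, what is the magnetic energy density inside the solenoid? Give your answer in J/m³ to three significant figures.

B = μ₀nI = (4π×10⁻⁷)(2.840×10^3)(10.8) = 3.854×10^-2 T.
u = B²/(2μ₀) = (3.854×10^-2)²/(2×4π×10⁻⁷) = 591.1 J/m³.

u ≈ 591 J/m³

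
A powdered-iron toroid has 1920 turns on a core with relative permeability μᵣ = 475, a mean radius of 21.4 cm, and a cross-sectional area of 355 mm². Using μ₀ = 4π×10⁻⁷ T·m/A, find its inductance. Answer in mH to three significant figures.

For a thin toroid, L = μ₀μᵣN²A/(2πR).
L = (4π×10⁻⁷)(475)(1920)²(3.550×10^-4) / (2π×0.214 m) = 0.581 H.

L ≈ 581 mH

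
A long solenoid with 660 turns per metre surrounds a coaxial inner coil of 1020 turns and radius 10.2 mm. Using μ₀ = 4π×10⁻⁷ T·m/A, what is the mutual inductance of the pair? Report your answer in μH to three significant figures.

The outer solenoid produces a uniform field B₁ = μ₀n₁I₁ across the inner coil,
so the flux linkage is N₂Φ = N₂B₁A₂ = μ₀n₁N₂A₂·I₁, giving M = μ₀n₁N₂A₂.
A₂ = πr² = π(1.020×10^-2 m)² = 3.269×10^-4 m².
M = (4π×10⁻⁷)(660)(1020)(3.269×10^-4) = 2.765×10^-4 H.

M ≈ 277 μH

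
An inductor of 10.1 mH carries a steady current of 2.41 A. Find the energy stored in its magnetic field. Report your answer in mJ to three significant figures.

Stored magnetic energy: U = ½LI².
U = ½(1.010×10^-2 H)(2.41 A)² = 2.933×10^-2 J.

U ≈ 29.3 mJ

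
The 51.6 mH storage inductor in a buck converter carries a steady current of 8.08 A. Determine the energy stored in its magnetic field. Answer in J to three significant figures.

U ≈ 1.68 J

Stored magnetic energy: U = ½LI².
U = ½(5.160×10^-2 H)(8.08 A)² = 1.684 J.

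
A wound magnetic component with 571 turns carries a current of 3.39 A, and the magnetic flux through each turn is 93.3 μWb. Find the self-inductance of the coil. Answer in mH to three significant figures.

L ≈ 15.7 mH

Self-inductance is defined by L = NΦ_B/I (flux linkage over current).
L = (571)(9.330×10^-5 Wb)/(3.39 A) = 1.572×10^-2 H.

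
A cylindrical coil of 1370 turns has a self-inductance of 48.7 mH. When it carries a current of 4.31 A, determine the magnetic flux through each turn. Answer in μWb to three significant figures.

From L = NΦ_B/I, the flux per turn is Φ_B = LI/N.
Φ_B = (4.870×10^-2 H)(4.31 A)/1370 = 1.532×10^-4 Wb.

Φ_B ≈ 153 μWb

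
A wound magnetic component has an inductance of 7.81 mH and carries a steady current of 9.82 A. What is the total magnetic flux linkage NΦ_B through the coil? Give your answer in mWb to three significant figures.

NΦ_B ≈ 76.7 mWb

From L = NΦ_B/I, the flux linkage is NΦ_B = LI.
NΦ_B = (7.810×10^-3 H)(9.82 A) = 7.669×10^-2 Wb.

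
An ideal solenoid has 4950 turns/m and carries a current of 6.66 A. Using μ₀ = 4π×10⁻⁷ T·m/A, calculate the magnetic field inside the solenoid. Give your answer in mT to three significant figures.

B ≈ 41.4 mT

Inside a long solenoid, B = μ₀nI.
B = (4π×10⁻⁷)(4.950×10^3 m⁻¹)(6.66 A) = 4.143×10^-2 T.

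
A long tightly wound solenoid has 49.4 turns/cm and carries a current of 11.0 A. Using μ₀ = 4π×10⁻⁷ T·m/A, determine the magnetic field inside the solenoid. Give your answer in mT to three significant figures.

Inside a long solenoid, B = μ₀nI.
B = (4π×10⁻⁷)(4.940×10^3 m⁻¹)(11.0 A) = 6.829×10^-2 T.

B ≈ 68.3 mT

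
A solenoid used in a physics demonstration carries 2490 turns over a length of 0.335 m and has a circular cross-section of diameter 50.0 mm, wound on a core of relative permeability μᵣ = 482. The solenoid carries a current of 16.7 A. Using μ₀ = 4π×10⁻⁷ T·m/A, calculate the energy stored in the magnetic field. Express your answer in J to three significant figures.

A = π(d/2)² = π(2.500×10^-2 m)² = 1.963×10^-3 m².
L = μ₀μᵣN²A/ℓ = (4π×10⁻⁷)(482)(2490)²(1.963×10^-3)/(0.335) = 22.01 H.
U = ½LI² = ½(22.01)(16.7)² = 3.069×10^3 J.

U ≈ 3070 J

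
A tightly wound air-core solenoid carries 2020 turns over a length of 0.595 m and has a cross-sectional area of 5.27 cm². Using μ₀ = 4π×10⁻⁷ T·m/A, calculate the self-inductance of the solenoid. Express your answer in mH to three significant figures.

A = 5.27 cm² = 5.270×10^-4 m².
For a long solenoid, L = μ₀N²A/ℓ.
L = (4π×10⁻⁷)(2020)²(5.270×10^-4)/(0.595 m) = 4.542×10^-3 H.

L ≈ 4.54 mH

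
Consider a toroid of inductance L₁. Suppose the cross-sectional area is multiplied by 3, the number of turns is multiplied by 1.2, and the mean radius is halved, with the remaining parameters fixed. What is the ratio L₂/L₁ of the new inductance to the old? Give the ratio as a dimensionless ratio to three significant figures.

L₂/L₁ = 8.64

For a toroid, L ∝ μᵣN²A/R.
L₂/L₁ = (3) × (1.2)^2 × (0.5)^-1 = 8.64.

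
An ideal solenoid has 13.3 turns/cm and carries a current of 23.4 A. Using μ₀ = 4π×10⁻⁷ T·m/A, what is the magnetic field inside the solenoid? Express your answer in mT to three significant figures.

Inside a long solenoid, B = μ₀nI.
B = (4π×10⁻⁷)(1.330×10^3 m⁻¹)(23.4 A) = 3.911×10^-2 T.

B ≈ 39.1 mT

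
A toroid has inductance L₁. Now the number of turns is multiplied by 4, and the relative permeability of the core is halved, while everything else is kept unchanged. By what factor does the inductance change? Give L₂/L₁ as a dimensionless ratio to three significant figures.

For a toroid, L ∝ μᵣN²A/R.
L₂/L₁ = (4)^2 × (0.5) = 8.00.

L₂/L₁ = 8.00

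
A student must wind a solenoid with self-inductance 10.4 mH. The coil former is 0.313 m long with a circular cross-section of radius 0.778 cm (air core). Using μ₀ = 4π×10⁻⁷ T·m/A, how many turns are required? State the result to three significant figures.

A = πr² = π(7.780×10^-3 m)² = 1.902×10^-4 m².
From L = μ₀N²A/ℓ, N = √(Lℓ / (μ₀A)).
N = √[(1.040×10^-2)(0.313) / ((4π×10⁻⁷)×1.902×10^-4)] = √(1.362×10^7) ≈ 3690.9.

N ≈ 3690 turns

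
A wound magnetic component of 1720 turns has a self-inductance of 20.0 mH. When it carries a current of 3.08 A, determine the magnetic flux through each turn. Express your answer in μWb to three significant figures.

Φ_B ≈ 35.8 μWb

From L = NΦ_B/I, the flux per turn is Φ_B = LI/N.
Φ_B = (2.000×10^-2 H)(3.08 A)/1720 = 3.581×10^-5 Wb.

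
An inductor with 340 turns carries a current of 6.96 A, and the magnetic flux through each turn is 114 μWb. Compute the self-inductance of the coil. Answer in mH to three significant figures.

L ≈ 5.57 mH

Self-inductance is defined by L = NΦ_B/I (flux linkage over current).
L = (340)(1.140×10^-4 Wb)/(6.96 A) = 5.569×10^-3 H.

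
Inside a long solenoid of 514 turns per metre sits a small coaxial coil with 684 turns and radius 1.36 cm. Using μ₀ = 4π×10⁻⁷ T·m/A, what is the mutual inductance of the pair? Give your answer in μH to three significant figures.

The outer solenoid produces a uniform field B₁ = μ₀n₁I₁ across the inner coil,
so the flux linkage is N₂Φ = N₂B₁A₂ = μ₀n₁N₂A₂·I₁, giving M = μ₀n₁N₂A₂.
A₂ = πr² = π(1.360×10^-2 m)² = 5.811×10^-4 m².
M = (4π×10⁻⁷)(514)(684)(5.811×10^-4) = 2.567×10^-4 H.

M ≈ 257 μH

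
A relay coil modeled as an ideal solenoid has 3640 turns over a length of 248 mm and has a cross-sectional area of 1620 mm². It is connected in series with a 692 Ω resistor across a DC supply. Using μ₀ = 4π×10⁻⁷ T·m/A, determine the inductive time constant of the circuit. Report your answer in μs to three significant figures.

τ ≈ 157 μs

A = 1620 mm² = 1.620×10^-3 m².
L = μ₀N²A/ℓ = (4π×10⁻⁷)(3640)²(1.620×10^-3)/(0.248) = 0.1088 H.
τ = L/R = (0.1088)/(692) = 1.572×10^-4 s.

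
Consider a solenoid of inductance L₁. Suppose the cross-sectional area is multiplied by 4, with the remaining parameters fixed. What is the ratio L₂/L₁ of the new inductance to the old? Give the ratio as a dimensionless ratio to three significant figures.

L₂/L₁ = 4.00

For a solenoid, L ∝ μᵣN²A/ℓ.
L₂/L₁ = (4) = 4.00.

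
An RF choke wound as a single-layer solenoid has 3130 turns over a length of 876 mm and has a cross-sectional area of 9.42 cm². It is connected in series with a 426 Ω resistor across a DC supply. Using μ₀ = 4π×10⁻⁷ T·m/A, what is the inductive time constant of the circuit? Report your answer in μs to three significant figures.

τ ≈ 31.1 μs

A = 9.42 cm² = 9.420×10^-4 m².
L = μ₀N²A/ℓ = (4π×10⁻⁷)(3130)²(9.420×10^-4)/(0.876) = 1.324×10^-2 H.
τ = L/R = (1.324×10^-2)/(426) = 3.108×10^-5 s.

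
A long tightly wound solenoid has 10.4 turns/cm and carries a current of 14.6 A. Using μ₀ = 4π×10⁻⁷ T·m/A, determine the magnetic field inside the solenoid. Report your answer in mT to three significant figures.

B ≈ 19.1 mT

Inside a long solenoid, B = μ₀nI.
B = (4π×10⁻⁷)(1.040×10^3 m⁻¹)(14.6 A) = 1.908×10^-2 T.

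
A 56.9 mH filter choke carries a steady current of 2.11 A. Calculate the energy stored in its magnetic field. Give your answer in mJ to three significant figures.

U ≈ 127 mJ

Stored magnetic energy: U = ½LI².
U = ½(5.690×10^-2 H)(2.11 A)² = 0.1267 J.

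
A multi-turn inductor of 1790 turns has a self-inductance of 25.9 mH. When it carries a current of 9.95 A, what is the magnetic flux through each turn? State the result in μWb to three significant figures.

From L = NΦ_B/I, the flux per turn is Φ_B = LI/N.
Φ_B = (2.590×10^-2 H)(9.95 A)/1790 = 1.440×10^-4 Wb.

Φ_B ≈ 144 μWb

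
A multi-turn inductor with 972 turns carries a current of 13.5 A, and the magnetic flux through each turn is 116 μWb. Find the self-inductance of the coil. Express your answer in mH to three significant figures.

L ≈ 8.35 mH

Self-inductance is defined by L = NΦ_B/I (flux linkage over current).
L = (972)(1.160×10^-4 Wb)/(13.5 A) = 8.352×10^-3 H.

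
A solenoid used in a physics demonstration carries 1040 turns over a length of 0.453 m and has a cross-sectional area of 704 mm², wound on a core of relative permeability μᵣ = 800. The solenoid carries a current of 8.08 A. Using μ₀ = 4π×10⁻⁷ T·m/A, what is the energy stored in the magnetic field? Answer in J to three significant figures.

U ≈ 55.2 J

A = 704 mm² = 7.040×10^-4 m².
L = μ₀μᵣN²A/ℓ = (4π×10⁻⁷)(800)(1040)²(7.040×10^-4)/(0.453) = 1.69 H.
U = ½LI² = ½(1.69)(8.08)² = 55.16 J.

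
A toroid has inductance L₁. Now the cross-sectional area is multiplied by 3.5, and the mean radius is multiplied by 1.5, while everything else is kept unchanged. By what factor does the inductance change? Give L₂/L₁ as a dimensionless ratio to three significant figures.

L₂/L₁ = 2.33

For a toroid, L ∝ μᵣN²A/R.
L₂/L₁ = (3.5) × (1.5)^-1 = 2.33.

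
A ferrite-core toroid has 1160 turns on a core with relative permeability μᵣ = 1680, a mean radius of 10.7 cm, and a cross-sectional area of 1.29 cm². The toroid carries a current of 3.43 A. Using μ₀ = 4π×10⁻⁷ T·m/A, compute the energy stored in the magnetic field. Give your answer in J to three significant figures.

L = μ₀μᵣN²A/(2πR) = (4π×10⁻⁷)(1680)(1160)²(1.290×10^-4)/(2π×0.107) = 0.5451 H.
U = ½LI² = ½(0.5451)(3.43)² = 3.206 J.

U ≈ 3.21 J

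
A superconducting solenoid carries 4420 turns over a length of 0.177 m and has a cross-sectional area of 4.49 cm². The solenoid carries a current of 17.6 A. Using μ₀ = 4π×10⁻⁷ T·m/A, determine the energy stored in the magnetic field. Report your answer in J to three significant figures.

U ≈ 9.65 J

A = 4.49 cm² = 4.490×10^-4 m².
L = μ₀N²A/ℓ = (4π×10⁻⁷)(4420)²(4.490×10^-4)/(0.177) = 6.228×10^-2 H.
U = ½LI² = ½(6.228×10^-2)(17.6)² = 9.645 J.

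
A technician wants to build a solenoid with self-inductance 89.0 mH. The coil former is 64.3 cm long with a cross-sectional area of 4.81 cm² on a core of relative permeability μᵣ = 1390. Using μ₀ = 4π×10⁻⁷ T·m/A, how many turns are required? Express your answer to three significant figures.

A = 4.81 cm² = 4.810×10^-4 m².
From L = μ₀μᵣN²A/ℓ, N = √(Lℓ / (μ₀μᵣA)).
N = √[(8.900×10^-2)(0.643) / ((4π×10⁻⁷)(1390)×4.810×10^-4)] = √(6.811×10^4) ≈ 261.0.

N ≈ 261 turns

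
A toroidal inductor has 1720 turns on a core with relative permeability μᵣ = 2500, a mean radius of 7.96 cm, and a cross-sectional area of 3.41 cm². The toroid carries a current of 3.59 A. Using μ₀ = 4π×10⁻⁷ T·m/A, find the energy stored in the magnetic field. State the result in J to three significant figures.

L = μ₀μᵣN²A/(2πR) = (4π×10⁻⁷)(2500)(1720)²(3.410×10^-4)/(2π×7.960×10^-2) = 6.337 H.
U = ½LI² = ½(6.337)(3.59)² = 40.83 J.

U ≈ 40.8 J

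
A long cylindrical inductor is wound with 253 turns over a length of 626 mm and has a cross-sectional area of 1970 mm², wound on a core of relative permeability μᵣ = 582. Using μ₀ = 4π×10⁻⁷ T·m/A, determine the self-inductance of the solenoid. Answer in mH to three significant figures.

A = 1970 mm² = 1.970×10^-3 m².
For a long solenoid, L = μ₀μᵣN²A/ℓ.
L = (4π×10⁻⁷)(582)(253)²(1.970×10^-3)/(0.626 m) = 0.1473 H.

L ≈ 147 mH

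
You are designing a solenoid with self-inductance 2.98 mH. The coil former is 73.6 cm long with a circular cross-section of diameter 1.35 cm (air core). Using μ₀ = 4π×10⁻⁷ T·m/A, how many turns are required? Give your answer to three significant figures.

A = π(d/2)² = π(6.750×10^-3 m)² = 1.431×10^-4 m².
From L = μ₀N²A/ℓ, N = √(Lℓ / (μ₀A)).
N = √[(2.980×10^-3)(0.736) / ((4π×10⁻⁷)×1.431×10^-4)] = √(1.219×10^7) ≈ 3491.9.

N ≈ 3490 turns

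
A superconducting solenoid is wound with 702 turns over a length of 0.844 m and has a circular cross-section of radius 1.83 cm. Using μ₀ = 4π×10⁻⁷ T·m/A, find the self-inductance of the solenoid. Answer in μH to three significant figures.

A = πr² = π(1.830×10^-2 m)² = 1.052×10^-3 m².
For a long solenoid, L = μ₀N²A/ℓ.
L = (4π×10⁻⁷)(702)²(1.052×10^-3)/(0.844 m) = 7.720×10^-4 H.

L ≈ 772 μH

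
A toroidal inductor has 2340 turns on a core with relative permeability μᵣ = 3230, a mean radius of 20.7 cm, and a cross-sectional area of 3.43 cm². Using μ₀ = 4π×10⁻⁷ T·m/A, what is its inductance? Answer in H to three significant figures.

For a thin toroid, L = μ₀μᵣN²A/(2πR).
L = (4π×10⁻⁷)(3230)(2340)²(3.430×10^-4) / (2π×0.207 m) = 5.861 H.

L ≈ 5.86 H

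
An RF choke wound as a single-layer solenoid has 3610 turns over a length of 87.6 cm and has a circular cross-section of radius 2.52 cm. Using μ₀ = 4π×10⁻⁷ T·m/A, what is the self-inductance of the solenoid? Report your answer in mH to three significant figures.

L ≈ 37.3 mH

A = πr² = π(2.520×10^-2 m)² = 1.995×10^-3 m².
For a long solenoid, L = μ₀N²A/ℓ.
L = (4π×10⁻⁷)(3610)²(1.995×10^-3)/(0.876 m) = 3.730×10^-2 H.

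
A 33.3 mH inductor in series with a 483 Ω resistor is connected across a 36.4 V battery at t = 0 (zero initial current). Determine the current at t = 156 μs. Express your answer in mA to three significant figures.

I ≈ 67.5 mA

τ = L/R = 3.330×10^-2/483 = 6.894×10^-5 s; final current I_∞ = ε/R = 36.4/483 = 7.536×10^-2 A.
I(t) = I_∞(1 − e^(−t/τ)) with t/τ = 2.263.
I = (7.536×10^-2)(1 − e^(−2.263)) = 6.752×10^-2 A.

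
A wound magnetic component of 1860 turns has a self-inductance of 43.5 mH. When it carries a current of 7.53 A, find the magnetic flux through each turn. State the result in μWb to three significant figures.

Φ_B ≈ 176 μWb

From L = NΦ_B/I, the flux per turn is Φ_B = LI/N.
Φ_B = (4.350×10^-2 H)(7.53 A)/1860 = 1.761×10^-4 Wb.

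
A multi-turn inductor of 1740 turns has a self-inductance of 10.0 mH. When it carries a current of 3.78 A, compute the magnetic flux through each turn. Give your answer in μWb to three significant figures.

Φ_B ≈ 21.7 μWb

From L = NΦ_B/I, the flux per turn is Φ_B = LI/N.
Φ_B = (1.000×10^-2 H)(3.78 A)/1740 = 2.172×10^-5 Wb.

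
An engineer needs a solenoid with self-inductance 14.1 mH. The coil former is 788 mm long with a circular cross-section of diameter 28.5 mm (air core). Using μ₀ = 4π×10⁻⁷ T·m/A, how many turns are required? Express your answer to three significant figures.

N ≈ 3720 turns

A = π(d/2)² = π(1.425×10^-2 m)² = 6.379×10^-4 m².
From L = μ₀N²A/ℓ, N = √(Lℓ / (μ₀A)).
N = √[(1.410×10^-2)(0.788) / ((4π×10⁻⁷)×6.379×10^-4)] = √(1.386×10^7) ≈ 3722.9.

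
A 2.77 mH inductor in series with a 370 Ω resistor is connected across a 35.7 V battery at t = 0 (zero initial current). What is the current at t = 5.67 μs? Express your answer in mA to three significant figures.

I ≈ 51.2 mA

τ = L/R = 2.770×10^-3/370 = 7.486×10^-6 s; final current I_∞ = ε/R = 35.7/370 = 9.649×10^-2 A.
I(t) = I_∞(1 − e^(−t/τ)) with t/τ = 0.757.
I = (9.649×10^-2)(1 − e^(−0.757)) = 5.124×10^-2 A.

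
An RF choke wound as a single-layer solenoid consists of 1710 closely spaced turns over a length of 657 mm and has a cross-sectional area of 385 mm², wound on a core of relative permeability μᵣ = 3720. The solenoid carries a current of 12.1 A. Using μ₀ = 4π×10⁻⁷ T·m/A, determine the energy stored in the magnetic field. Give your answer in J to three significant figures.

A = 385 mm² = 3.850×10^-4 m².
L = μ₀μᵣN²A/ℓ = (4π×10⁻⁷)(3720)(1710)²(3.850×10^-4)/(0.657) = 8.01 H.
U = ½LI² = ½(8.01)(12.1)² = 586.4 J.

U ≈ 586 J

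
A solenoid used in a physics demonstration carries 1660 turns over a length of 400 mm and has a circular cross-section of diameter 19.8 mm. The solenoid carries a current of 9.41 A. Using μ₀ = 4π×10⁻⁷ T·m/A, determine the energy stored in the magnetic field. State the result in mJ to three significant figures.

U ≈ 118 mJ

A = π(d/2)² = π(9.900×10^-3 m)² = 3.079×10^-4 m².
L = μ₀N²A/ℓ = (4π×10⁻⁷)(1660)²(3.079×10^-4)/(0.4) = 2.666×10^-3 H.
U = ½LI² = ½(2.666×10^-3)(9.41)² = 0.118 J.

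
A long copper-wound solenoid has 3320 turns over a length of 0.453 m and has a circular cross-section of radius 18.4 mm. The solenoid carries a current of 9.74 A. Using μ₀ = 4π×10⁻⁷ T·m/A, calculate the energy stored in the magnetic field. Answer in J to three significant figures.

U ≈ 1.54 J

A = πr² = π(1.840×10^-2 m)² = 1.064×10^-3 m².
L = μ₀N²A/ℓ = (4π×10⁻⁷)(3320)²(1.064×10^-3)/(0.453) = 3.252×10^-2 H.
U = ½LI² = ½(3.252×10^-2)(9.74)² = 1.543 J.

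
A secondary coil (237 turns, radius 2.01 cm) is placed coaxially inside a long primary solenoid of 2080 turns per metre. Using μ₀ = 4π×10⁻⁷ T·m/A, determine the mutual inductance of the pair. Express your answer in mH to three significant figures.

M ≈ 0.786 mH

The outer solenoid produces a uniform field B₁ = μ₀n₁I₁ across the inner coil,
so the flux linkage is N₂Φ = N₂B₁A₂ = μ₀n₁N₂A₂·I₁, giving M = μ₀n₁N₂A₂.
A₂ = πr² = π(2.010×10^-2 m)² = 1.269×10^-3 m².
M = (4π×10⁻⁷)(2080)(237)(1.269×10^-3) = 7.863×10^-4 H.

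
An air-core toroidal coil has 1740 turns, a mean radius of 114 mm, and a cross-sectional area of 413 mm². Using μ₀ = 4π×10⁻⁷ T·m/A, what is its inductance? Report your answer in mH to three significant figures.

L ≈ 2.19 mH

For a thin toroid, L = μ₀N²A/(2πR).
L = (4π×10⁻⁷)(1740)²(4.130×10^-4) / (2π×0.114 m) = 2.194×10^-3 H.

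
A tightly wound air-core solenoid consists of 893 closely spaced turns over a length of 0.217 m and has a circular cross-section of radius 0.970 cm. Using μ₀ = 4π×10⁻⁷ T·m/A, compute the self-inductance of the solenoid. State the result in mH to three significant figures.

A = πr² = π(9.700×10^-3 m)² = 2.956×10^-4 m².
For a long solenoid, L = μ₀N²A/ℓ.
L = (4π×10⁻⁷)(893)²(2.956×10^-4)/(0.217 m) = 1.365×10^-3 H.

L ≈ 1.37 mH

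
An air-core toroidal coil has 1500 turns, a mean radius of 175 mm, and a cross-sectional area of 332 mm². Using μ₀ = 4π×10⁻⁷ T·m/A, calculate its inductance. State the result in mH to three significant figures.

L ≈ 0.854 mH

For a thin toroid, L = μ₀N²A/(2πR).
L = (4π×10⁻⁷)(1500)²(3.320×10^-4) / (2π×0.175 m) = 8.537×10^-4 H.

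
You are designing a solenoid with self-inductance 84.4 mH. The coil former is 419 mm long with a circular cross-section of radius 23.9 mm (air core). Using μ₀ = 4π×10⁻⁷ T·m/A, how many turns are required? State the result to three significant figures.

N ≈ 3960 turns

A = πr² = π(2.390×10^-2 m)² = 1.7945×10^-3 m².
From L = μ₀N²A/ℓ, N = √(Lℓ / (μ₀A)).
N = √[(8.440×10^-2)(0.419) / ((4π×10⁻⁷)×1.7945×10^-3)] = √(1.568×10^7) ≈ 3960.0.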